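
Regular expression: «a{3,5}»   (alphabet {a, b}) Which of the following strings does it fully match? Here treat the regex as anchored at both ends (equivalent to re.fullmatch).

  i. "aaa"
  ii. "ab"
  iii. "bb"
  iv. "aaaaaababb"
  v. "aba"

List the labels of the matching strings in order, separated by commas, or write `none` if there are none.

i

i → match
ii → no match — must end with "a"
iii → no match — must start with "a"
iv → no match — must end with "a"
v → no match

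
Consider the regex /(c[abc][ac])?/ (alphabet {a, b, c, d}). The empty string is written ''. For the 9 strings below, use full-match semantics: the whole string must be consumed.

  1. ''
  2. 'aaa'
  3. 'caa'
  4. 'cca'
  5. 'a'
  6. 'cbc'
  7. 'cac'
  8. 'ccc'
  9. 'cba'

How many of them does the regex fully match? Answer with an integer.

7

1 → match
2 → no match
3 → match
4 → match
5 → no match
6 → match
7 → match
8 → match
9 → match
Total matched: 7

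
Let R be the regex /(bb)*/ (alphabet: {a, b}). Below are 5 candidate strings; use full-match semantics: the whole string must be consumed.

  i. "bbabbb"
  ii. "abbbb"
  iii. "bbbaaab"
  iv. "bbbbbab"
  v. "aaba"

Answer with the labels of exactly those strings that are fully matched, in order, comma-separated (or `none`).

none

i → no match
ii → no match
iii → no match
iv → no match
v → no match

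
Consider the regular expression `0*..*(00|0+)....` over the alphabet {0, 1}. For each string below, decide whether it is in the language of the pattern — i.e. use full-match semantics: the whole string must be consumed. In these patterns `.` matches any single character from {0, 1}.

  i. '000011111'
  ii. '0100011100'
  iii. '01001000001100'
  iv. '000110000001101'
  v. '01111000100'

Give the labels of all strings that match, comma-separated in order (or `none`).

iii, iv, v

i → no match
ii → no match
iii → match
iv → match
v → match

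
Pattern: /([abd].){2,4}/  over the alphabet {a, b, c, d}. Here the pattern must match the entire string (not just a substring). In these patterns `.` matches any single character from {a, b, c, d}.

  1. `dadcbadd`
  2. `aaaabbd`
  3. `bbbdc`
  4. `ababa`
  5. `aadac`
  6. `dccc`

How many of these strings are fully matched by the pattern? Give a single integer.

1 → match
2 → no match
3 → no match
4 → no match
5 → no match
6 → no match
Total matched: 1

1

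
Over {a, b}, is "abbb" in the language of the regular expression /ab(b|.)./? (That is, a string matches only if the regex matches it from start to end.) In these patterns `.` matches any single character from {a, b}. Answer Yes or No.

Yes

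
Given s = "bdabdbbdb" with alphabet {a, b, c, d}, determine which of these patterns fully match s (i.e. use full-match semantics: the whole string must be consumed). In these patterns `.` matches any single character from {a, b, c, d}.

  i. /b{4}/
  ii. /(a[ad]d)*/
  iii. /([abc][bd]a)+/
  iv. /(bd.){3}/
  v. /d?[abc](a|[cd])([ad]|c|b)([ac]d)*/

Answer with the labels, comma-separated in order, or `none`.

iv

i → no match
ii → no match
iii → no match — must end with "a"
iv → match
v → no match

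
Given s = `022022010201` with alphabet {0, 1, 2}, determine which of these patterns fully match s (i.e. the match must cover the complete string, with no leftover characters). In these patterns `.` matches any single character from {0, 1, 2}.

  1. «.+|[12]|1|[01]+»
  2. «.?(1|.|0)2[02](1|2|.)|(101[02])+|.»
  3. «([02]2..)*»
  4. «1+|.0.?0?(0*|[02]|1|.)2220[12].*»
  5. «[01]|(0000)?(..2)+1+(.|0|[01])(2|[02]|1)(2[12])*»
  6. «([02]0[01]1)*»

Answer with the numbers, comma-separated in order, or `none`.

1, 3

1 → match
2 → no match
3 → match
4 → no match
5 → no match
6 → no match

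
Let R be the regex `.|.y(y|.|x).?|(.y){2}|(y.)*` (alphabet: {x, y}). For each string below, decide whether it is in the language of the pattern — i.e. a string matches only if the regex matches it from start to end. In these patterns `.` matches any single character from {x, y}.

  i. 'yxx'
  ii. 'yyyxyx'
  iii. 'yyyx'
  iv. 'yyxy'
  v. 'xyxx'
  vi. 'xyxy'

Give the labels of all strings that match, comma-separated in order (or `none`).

ii, iii, iv, v, vi

i. 'yxx' → no match
ii. 'yyyxyx' → match
iii. 'yyyx' → match
iv. 'yyxy' → match
v. 'xyxx' → match
vi. 'xyxy' → match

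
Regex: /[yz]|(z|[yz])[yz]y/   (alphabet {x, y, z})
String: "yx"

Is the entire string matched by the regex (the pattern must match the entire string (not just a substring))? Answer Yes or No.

No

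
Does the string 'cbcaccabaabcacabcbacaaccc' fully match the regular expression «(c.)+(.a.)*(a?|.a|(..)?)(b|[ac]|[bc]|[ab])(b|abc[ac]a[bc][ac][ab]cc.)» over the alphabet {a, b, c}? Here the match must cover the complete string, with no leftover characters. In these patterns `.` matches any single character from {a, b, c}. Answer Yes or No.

No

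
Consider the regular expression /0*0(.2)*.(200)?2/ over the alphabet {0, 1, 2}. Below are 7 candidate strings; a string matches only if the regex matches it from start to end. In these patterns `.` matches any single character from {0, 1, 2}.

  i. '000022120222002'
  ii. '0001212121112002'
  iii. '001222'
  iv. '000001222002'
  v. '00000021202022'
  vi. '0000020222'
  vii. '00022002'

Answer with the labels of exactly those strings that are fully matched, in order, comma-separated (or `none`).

i → match
ii → no match
iii → match
iv → match
v → no match
vi → match
vii → match

i, iii, iv, vi, vii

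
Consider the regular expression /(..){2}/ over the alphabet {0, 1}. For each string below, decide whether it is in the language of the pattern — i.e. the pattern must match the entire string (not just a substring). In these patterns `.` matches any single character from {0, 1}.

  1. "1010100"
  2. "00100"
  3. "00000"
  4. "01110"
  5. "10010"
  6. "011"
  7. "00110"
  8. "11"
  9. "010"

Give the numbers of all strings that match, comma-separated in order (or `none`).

1 → no match
2 → no match
3 → no match
4 → no match
5 → no match
6 → no match
7 → no match
8 → no match
9 → no match

none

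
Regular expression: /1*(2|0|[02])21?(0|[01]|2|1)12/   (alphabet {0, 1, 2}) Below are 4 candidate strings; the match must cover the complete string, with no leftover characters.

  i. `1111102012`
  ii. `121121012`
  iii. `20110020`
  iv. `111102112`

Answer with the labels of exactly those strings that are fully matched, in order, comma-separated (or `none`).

i → match
ii → no match
iii → no match — must end with `12`
iv → match

i, iv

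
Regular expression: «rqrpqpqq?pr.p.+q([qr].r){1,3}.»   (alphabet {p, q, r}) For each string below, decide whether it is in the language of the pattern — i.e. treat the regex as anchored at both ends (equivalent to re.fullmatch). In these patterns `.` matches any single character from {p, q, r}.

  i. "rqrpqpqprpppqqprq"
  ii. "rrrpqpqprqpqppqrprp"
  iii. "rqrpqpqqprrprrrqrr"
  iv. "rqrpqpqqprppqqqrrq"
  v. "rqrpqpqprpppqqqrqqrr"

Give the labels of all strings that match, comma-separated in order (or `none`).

i → match
ii → no match — must start with "rqrpqpq"
iii → no match
iv → match
v → match

i, iv, v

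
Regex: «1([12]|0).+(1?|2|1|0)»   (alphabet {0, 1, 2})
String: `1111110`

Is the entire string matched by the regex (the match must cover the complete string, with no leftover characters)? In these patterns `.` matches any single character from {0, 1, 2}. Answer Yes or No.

Yes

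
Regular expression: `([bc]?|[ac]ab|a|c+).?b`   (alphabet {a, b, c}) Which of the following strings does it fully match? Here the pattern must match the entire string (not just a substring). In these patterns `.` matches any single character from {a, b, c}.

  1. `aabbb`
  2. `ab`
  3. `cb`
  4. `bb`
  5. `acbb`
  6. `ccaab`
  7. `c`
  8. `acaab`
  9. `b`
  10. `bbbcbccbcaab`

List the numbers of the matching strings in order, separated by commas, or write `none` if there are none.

1, 2, 3, 4, 9

1. `aabbb` → match
2. `ab` → match
3. `cb` → match
4. `bb` → match
5. `acbb` → no match
6. `ccaab` → no match
7. `c` → no match — must end with `b`
8. `acaab` → no match
9. `b` → match
10. `bbbcbccbcaab` → no match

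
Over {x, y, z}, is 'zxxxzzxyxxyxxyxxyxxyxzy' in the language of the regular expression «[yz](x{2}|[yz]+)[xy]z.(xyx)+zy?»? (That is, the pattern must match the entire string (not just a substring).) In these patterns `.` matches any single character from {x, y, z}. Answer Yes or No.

Yes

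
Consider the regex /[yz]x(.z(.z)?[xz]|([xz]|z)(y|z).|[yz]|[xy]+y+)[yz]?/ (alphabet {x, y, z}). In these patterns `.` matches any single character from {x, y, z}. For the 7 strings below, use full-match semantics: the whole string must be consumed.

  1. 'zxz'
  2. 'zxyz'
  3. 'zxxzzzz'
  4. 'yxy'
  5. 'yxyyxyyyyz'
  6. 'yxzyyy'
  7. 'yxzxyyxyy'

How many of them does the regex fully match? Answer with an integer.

6

1 → match
2 → match
3 → match
4 → match
5 → match
6 → match
7 → no match
Total matched: 6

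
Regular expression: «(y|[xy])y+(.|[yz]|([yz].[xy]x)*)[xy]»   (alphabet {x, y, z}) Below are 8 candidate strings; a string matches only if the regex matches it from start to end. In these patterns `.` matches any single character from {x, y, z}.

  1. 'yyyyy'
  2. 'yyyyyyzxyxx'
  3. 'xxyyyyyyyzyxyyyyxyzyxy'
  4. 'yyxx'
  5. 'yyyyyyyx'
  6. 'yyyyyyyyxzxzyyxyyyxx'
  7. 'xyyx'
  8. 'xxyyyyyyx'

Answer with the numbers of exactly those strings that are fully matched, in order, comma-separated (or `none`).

1 → match
2 → match
3 → no match
4 → match
5 → match
6 → no match
7 → match
8 → no match

1, 2, 4, 5, 7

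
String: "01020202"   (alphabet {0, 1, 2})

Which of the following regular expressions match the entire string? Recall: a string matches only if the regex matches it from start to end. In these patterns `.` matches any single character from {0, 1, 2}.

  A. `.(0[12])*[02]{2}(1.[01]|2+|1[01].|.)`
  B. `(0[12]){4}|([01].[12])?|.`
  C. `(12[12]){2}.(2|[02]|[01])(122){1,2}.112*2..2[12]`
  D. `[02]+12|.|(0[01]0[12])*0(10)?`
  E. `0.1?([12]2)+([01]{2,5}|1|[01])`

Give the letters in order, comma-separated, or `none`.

B

A → no match
B → match
C → no match — must start with "12"
D → no match
E → no match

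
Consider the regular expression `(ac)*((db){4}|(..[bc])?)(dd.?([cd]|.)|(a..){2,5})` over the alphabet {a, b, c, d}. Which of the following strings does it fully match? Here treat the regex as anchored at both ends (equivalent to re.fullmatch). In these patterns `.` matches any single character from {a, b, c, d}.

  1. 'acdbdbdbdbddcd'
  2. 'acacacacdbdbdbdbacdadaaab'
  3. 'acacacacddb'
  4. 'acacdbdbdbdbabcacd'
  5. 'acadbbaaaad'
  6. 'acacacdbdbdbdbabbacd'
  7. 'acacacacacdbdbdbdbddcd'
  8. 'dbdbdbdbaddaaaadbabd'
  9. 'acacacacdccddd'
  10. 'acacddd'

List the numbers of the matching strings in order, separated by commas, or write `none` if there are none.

1 → match
2 → match
3 → match
4 → match
5 → no match
6 → match
7 → match
8 → match
9 → match
10 → match

1, 2, 3, 4, 6, 7, 8, 9, 10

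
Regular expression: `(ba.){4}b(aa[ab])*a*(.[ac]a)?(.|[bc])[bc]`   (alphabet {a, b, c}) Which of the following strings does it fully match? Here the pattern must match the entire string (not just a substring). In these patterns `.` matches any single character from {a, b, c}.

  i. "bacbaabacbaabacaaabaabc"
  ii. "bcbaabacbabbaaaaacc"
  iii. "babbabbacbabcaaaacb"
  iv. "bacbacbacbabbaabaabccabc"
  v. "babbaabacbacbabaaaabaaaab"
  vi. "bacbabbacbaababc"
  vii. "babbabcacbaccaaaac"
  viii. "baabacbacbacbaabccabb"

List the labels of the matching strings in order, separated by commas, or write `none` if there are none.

i → no match
ii → no match — must start with "ba"
iii → no match
iv → match
v → no match
vi → match
vii → no match
viii → match

iv, vi, viii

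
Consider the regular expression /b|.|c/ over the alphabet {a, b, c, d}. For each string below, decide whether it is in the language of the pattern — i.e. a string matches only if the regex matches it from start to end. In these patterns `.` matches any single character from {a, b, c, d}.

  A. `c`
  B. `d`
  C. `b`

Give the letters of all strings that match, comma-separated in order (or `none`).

A → match
B → match
C → match

A, B, C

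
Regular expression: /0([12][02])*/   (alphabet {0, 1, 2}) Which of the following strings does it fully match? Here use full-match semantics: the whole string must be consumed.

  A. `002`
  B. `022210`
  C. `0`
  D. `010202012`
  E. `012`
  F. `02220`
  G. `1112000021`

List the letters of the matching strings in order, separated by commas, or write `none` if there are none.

A → no match
B → no match
C → match
D → match
E → match
F → match
G → no match — must start with `0`

C, D, E, F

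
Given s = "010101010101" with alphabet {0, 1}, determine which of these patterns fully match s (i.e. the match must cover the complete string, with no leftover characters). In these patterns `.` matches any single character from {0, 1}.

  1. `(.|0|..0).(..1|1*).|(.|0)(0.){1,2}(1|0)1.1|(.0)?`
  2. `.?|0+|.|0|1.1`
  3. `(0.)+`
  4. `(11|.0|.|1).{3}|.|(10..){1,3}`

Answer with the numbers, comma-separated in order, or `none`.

3

1 → no match
2 → no match
3 → match
4 → no match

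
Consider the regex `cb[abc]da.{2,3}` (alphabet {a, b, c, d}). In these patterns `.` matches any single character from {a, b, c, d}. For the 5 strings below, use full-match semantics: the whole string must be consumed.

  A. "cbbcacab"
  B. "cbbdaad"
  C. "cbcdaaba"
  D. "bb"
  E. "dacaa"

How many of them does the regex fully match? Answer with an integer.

2

A → no match
B → match
C → match
D → no match — must start with "cb"
E → no match — must start with "cb"
Total matched: 2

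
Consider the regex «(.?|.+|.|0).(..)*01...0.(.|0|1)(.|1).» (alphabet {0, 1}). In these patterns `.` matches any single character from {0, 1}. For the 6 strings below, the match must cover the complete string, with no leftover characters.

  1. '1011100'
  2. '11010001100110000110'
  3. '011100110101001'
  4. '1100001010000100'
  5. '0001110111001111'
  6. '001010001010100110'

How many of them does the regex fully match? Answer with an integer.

1 → no match
2 → match
3 → match
4 → no match
5 → match
6 → no match
Total matched: 3

3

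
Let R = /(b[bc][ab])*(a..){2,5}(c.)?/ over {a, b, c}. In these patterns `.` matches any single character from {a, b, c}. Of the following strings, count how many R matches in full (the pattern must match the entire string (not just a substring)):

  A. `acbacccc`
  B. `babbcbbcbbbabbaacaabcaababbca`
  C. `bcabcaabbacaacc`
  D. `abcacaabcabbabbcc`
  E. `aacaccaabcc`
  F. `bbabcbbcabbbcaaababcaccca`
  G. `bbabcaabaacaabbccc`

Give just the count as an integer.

4

A → match
B → no match
C → match
D → match
E → match
F → no match
G → no match
Total matched: 4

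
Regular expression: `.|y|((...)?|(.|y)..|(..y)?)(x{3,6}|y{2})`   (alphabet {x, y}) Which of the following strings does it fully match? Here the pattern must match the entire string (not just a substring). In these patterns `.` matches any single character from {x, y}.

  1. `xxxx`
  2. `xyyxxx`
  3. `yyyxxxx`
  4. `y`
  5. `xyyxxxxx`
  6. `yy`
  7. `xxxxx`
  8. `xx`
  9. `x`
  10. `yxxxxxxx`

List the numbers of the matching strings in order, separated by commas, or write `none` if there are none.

1, 2, 3, 4, 5, 6, 7, 9, 10

1 → match
2 → match
3 → match
4 → match
5 → match
6 → match
7 → match
8 → no match
9 → match
10 → match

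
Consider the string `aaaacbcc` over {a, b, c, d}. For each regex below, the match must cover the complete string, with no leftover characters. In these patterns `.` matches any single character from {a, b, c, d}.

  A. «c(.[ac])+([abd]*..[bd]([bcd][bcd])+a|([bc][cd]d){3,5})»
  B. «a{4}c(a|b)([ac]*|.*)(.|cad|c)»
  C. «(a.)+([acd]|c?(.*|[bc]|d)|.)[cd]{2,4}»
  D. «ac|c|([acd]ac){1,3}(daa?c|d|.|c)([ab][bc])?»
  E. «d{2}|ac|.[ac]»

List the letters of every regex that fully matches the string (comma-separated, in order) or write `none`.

A → no match — must start with `c`
B → match
C → match
D → no match
E → no match

B, C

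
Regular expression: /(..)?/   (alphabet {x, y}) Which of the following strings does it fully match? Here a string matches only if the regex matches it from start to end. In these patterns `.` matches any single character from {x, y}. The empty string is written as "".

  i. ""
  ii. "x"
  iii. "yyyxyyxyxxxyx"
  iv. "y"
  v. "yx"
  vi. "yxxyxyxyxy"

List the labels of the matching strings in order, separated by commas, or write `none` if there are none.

i, v

i → match
ii → no match
iii → no match
iv → no match
v → match
vi → no match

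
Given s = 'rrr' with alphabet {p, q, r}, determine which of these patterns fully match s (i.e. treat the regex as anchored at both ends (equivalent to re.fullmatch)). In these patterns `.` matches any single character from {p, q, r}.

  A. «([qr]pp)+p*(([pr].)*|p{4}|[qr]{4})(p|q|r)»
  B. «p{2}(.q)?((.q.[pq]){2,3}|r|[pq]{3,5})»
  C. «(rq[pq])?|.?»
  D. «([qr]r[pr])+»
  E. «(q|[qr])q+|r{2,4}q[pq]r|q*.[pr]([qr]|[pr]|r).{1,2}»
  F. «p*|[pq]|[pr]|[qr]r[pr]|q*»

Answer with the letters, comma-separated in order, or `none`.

D, F

A → no match
B → no match — must start with 'p'
C → no match
D → match
E → no match
F → match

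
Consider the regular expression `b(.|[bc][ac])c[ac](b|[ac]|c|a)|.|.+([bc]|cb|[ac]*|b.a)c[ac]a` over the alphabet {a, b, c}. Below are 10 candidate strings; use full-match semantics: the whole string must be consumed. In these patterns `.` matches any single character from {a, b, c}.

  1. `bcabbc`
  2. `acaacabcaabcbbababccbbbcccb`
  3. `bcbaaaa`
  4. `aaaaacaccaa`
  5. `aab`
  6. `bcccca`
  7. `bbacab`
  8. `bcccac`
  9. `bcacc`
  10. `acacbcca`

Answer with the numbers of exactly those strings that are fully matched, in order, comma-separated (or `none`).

1. `bcabbc` → no match
2 → no match
3. `bcbaaaa` → no match
4. `aaaaacaccaa` → match
5. `aab` → no match
6. `bcccca` → match
7. `bbacab` → match
8. `bcccac` → match
9. `bcacc` → no match
10. `acacbcca` → match

4, 6, 7, 8, 10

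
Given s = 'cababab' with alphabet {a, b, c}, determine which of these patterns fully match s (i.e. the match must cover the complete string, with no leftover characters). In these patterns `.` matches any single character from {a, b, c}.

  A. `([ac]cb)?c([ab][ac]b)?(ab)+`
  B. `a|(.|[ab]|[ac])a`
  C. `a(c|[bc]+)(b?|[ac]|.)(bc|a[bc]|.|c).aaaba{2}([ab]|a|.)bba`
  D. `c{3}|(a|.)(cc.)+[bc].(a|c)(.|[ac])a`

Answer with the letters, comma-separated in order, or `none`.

A → match
B → no match — must end with 'a'
C → no match — must start with 'a'
D → no match

A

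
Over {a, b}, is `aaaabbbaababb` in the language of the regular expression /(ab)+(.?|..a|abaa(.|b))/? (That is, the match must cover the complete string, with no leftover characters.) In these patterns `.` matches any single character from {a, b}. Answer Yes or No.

Every match must start with `ab`, but `aaaabbbaababb` does not.

No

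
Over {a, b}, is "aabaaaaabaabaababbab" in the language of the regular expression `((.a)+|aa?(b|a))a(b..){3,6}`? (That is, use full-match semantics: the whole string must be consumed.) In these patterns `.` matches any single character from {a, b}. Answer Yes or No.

Yes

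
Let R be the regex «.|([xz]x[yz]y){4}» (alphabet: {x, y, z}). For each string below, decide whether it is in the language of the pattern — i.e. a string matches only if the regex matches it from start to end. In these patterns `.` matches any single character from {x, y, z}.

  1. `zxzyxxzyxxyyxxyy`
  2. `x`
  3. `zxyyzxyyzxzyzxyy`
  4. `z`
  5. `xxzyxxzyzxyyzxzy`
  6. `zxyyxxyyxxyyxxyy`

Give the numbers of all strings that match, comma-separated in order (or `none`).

1 → match
2 → match
3 → match
4 → match
5 → match
6 → match

1, 2, 3, 4, 5, 6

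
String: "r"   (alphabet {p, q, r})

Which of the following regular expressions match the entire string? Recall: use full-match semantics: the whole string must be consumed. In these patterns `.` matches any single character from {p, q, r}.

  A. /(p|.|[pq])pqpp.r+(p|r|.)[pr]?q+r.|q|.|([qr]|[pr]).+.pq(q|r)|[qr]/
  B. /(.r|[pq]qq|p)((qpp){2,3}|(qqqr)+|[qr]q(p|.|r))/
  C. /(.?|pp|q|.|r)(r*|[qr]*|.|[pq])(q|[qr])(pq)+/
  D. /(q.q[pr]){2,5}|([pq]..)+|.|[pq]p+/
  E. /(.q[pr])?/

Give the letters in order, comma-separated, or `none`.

A → match
B → no match
C → no match — must end with "pq"
D → match
E → no match

A, D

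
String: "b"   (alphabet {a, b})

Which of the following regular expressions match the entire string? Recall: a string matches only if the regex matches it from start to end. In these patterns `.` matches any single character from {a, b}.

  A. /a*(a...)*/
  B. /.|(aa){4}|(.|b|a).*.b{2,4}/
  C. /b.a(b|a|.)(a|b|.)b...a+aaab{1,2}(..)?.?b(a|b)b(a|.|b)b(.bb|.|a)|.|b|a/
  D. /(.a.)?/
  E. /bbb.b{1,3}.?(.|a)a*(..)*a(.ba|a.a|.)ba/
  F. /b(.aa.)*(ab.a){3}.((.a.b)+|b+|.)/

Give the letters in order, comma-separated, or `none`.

B, C

A → no match
B → match
C → match
D → no match
E → no match — must start with "bbb"
F → no match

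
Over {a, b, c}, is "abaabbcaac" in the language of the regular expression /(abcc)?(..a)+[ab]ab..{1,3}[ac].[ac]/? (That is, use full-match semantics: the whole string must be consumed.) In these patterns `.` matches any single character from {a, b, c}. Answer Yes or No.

No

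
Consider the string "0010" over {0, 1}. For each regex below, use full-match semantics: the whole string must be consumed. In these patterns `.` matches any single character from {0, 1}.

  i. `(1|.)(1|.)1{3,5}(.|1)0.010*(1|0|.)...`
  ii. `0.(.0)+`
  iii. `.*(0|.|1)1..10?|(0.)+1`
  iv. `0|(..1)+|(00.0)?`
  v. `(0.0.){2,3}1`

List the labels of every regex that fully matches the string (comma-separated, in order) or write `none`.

ii, iv

i → no match
ii → match
iii → no match
iv → match
v → no match — must end with "1"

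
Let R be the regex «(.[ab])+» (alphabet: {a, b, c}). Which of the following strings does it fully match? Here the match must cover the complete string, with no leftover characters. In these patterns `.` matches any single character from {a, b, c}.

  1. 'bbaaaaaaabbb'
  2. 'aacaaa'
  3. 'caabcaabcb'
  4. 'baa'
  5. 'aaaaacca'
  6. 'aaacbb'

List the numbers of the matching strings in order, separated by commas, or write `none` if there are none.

1, 2, 3

1 → match
2 → match
3 → match
4 → no match
5 → no match
6 → no match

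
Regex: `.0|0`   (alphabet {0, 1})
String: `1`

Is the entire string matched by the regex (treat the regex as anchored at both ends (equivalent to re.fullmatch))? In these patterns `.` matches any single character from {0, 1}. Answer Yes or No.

No

Every match must end with `0`, but `1` does not.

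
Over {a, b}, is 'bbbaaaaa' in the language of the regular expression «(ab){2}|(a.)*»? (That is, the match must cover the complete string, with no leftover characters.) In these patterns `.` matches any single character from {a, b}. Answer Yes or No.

No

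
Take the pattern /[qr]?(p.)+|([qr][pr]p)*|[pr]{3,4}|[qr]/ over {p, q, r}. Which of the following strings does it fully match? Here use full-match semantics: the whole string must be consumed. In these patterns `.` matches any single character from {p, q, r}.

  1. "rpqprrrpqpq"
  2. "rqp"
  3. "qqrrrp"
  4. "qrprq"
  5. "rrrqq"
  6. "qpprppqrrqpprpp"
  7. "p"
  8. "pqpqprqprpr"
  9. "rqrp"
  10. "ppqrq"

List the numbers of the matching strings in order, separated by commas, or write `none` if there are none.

1 → no match
2 → no match
3 → no match
4 → no match
5 → no match
6 → no match
7 → no match
8 → no match
9 → no match
10 → no match

none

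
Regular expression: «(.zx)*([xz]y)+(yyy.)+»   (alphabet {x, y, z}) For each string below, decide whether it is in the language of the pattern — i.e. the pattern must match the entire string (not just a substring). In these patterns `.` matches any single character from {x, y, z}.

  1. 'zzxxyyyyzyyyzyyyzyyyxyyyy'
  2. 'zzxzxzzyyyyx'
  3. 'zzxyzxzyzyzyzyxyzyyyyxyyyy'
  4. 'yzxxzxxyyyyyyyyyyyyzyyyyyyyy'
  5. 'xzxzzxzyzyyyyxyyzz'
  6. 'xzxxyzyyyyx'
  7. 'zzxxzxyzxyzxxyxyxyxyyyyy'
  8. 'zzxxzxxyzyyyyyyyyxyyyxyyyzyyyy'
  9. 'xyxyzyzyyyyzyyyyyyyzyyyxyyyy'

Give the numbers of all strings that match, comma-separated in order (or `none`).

1 → match
2 → no match
3 → match
4 → match
5 → no match
6 → match
7 → match
8 → match
9 → match

1, 3, 4, 6, 7, 8, 9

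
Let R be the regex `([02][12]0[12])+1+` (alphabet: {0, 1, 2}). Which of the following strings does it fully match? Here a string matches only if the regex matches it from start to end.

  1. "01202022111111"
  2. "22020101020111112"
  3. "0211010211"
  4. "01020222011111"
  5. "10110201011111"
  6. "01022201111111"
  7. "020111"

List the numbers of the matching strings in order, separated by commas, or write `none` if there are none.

1 → no match
2 → no match — must end with "1"
3 → no match
4 → no match
5 → no match
6 → match
7 → match

6, 7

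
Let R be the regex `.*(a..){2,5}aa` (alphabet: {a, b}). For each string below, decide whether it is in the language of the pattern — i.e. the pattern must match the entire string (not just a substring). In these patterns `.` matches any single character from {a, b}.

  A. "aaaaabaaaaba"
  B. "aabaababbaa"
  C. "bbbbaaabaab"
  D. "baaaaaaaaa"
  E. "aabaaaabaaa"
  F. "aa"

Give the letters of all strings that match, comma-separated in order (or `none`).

B, D, E

A → no match — must end with "aa"
B → match
C → no match — must end with "aa"
D → match
E → match
F → no match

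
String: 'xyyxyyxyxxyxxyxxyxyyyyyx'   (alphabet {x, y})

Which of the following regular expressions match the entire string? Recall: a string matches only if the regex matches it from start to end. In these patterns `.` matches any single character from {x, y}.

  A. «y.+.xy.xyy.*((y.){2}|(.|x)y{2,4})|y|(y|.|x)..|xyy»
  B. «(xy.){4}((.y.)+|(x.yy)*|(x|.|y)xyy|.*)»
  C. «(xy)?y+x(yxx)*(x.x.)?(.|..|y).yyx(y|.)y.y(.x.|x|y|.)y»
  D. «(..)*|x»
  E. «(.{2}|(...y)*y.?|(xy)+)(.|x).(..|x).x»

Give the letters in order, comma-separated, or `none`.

B, D

A → no match
B → match
C → no match — must end with 'y'
D → match
E → no match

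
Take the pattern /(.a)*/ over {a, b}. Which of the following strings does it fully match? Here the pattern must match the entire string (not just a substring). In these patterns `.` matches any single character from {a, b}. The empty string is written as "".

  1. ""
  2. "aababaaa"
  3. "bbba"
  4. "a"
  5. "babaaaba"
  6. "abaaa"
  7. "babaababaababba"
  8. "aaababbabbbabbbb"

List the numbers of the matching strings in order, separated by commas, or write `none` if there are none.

1, 2, 5

1 → match
2 → match
3 → no match
4 → no match
5 → match
6 → no match
7 → no match
8 → no match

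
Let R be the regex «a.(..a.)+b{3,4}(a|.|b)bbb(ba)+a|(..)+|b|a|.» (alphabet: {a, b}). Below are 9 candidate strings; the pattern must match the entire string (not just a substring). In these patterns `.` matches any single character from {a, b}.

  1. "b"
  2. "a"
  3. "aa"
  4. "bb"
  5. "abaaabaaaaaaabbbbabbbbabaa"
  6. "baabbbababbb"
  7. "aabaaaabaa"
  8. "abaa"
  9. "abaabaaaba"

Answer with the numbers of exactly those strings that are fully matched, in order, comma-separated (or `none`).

1, 2, 3, 4, 5, 6, 7, 8, 9

1 → match
2 → match
3 → match
4 → match
5 → match
6 → match
7 → match
8 → match
9 → match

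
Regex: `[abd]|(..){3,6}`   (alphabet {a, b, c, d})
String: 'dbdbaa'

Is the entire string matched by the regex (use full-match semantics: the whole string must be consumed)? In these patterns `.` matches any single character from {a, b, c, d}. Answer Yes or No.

Yes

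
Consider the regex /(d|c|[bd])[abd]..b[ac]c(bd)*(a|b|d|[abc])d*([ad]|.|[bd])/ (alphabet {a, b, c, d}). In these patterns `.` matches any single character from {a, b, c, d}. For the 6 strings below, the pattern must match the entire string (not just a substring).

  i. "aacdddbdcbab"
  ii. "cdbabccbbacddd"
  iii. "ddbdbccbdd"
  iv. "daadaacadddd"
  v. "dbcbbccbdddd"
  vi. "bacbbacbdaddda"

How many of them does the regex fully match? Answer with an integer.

3

i → no match
ii → no match
iii → match
iv → no match
v → match
vi → match
Total matched: 3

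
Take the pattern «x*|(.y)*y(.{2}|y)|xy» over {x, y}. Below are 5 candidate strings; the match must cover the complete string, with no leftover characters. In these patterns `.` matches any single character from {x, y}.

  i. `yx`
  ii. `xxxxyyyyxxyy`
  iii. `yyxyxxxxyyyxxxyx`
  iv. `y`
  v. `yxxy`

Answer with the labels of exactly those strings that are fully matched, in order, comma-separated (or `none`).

none

i → no match
ii → no match
iii → no match
iv → no match
v → no match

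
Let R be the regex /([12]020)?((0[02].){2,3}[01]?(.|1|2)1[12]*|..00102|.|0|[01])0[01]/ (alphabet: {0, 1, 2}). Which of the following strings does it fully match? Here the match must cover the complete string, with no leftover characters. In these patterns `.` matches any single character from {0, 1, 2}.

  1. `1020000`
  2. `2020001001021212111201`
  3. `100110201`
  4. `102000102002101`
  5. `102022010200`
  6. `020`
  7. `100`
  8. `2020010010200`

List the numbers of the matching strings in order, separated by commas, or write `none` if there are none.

1 → match
2 → match
3 → no match
4 → match
5 → no match
6 → no match
7 → match
8 → match

1, 2, 4, 7, 8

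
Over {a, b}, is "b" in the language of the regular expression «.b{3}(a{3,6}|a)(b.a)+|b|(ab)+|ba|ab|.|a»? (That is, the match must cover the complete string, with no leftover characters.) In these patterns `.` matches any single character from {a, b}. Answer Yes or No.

Yes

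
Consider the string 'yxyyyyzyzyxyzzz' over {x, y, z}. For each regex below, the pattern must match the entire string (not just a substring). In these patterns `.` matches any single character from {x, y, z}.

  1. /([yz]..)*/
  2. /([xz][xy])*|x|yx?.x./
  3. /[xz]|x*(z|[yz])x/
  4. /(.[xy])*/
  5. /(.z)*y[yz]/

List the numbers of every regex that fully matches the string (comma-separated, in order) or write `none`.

1 → match
2 → no match
3 → no match
4 → no match
5 → no match

1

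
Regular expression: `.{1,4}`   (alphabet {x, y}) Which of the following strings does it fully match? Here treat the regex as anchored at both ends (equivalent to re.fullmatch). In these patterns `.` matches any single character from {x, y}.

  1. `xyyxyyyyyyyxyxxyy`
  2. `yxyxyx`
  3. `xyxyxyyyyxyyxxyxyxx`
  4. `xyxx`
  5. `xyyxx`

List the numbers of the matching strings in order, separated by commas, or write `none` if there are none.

4

1 → no match
2 → no match
3 → no match
4 → match
5 → no match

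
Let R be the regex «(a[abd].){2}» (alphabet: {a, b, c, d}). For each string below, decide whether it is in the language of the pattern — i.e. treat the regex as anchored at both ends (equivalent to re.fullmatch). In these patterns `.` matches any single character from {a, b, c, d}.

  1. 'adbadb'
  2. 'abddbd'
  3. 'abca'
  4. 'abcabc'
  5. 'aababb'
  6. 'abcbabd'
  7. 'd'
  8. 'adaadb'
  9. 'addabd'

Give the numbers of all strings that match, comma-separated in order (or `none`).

1, 4, 5, 8, 9

1 → match
2 → no match
3 → no match
4 → match
5 → match
6 → no match
7 → no match — must start with 'a'
8 → match
9 → match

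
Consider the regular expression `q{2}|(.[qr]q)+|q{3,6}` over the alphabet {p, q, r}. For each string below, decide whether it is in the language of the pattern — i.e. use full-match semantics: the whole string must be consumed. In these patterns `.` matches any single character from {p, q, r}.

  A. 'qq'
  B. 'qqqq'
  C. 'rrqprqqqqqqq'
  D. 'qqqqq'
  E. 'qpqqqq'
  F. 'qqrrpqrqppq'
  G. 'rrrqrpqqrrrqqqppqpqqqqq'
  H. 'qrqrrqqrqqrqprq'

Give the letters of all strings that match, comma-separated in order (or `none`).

A, B, C, D, H

A → match
B → match
C → match
D → match
E → no match
F → no match
G → no match
H → match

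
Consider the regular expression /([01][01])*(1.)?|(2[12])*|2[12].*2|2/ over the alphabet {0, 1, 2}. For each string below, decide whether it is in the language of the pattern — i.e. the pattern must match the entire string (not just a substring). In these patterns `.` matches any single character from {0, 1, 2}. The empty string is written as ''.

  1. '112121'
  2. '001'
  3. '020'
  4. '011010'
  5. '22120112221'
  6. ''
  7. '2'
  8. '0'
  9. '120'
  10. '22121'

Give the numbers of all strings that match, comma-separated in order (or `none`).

4, 6, 7

1 → no match
2 → no match
3 → no match
4 → match
5 → no match
6 → match
7 → match
8 → no match
9 → no match
10 → no match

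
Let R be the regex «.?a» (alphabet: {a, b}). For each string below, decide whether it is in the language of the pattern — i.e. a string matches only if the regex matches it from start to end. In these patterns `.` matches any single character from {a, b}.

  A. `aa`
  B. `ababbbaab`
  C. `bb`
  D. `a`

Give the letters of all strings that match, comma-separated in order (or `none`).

A, D

A → match
B → no match — must end with `a`
C → no match — must end with `a`
D → match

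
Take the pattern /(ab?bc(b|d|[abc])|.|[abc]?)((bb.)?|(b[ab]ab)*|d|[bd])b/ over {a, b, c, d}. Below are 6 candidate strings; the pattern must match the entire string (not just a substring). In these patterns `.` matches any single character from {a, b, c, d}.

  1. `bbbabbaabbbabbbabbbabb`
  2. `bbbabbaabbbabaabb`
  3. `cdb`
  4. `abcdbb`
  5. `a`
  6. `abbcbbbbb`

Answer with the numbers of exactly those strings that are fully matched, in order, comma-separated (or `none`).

1 → match
2 → no match
3. `cdb` → match
4. `abcdbb` → match
5. `a` → no match — must end with `b`
6. `abbcbbbbb` → match

1, 3, 4, 6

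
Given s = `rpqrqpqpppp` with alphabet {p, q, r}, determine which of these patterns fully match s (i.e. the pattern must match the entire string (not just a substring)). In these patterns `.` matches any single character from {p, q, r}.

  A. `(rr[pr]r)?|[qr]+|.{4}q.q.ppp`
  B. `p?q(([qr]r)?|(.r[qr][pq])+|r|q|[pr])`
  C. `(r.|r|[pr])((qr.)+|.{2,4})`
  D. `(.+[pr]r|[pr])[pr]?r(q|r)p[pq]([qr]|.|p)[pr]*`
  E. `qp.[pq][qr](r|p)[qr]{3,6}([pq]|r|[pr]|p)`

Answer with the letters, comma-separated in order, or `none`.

A

A → match
B → no match
C → no match
D → no match
E → no match — must start with `qp`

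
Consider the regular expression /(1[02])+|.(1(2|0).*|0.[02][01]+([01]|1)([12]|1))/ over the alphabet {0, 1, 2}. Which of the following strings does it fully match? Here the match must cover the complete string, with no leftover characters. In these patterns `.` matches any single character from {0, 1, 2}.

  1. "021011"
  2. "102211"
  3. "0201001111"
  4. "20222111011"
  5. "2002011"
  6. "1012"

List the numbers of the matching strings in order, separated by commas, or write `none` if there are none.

1 → no match
2 → no match
3 → no match
4 → no match
5 → match
6 → match

5, 6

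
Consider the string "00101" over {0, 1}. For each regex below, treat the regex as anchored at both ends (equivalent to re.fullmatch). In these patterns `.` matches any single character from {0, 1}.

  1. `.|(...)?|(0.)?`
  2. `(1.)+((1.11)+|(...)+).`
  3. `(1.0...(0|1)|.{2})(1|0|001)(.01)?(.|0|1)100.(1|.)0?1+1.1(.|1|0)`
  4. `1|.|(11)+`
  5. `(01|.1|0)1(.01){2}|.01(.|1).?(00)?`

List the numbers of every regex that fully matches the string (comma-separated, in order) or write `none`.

1 → no match
2 → no match — must start with "1"
3 → no match
4 → no match
5 → match

5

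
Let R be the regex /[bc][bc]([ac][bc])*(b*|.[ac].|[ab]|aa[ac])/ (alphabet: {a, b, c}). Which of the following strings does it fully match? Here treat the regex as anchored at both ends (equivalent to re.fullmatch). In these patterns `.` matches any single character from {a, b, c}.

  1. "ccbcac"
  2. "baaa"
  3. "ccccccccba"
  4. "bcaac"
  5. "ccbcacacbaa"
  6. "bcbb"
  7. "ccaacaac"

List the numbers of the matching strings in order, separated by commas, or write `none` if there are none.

1 → no match
2 → no match
3 → no match
4 → match
5 → no match
6 → match
7 → no match

4, 6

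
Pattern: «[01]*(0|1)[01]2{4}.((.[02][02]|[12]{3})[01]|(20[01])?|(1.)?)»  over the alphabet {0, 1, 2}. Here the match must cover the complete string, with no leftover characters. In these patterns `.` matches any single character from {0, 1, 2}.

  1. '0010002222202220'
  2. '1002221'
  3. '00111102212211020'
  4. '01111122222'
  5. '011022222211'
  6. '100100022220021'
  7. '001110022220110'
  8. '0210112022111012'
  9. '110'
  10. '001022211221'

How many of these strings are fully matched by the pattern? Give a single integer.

1

1 → no match
2 → no match
3 → no match
4 → match
5 → no match
6 → no match
7 → no match
8 → no match
9 → no match
10 → no match
Total matched: 1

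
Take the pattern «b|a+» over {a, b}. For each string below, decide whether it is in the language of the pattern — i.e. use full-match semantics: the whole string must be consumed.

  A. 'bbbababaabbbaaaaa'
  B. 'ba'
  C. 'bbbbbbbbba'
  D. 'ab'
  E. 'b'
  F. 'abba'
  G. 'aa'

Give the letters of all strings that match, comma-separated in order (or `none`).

A → no match
B. 'ba' → no match
C. 'bbbbbbbbba' → no match
D. 'ab' → no match
E. 'b' → match
F. 'abba' → no match
G. 'aa' → match

E, G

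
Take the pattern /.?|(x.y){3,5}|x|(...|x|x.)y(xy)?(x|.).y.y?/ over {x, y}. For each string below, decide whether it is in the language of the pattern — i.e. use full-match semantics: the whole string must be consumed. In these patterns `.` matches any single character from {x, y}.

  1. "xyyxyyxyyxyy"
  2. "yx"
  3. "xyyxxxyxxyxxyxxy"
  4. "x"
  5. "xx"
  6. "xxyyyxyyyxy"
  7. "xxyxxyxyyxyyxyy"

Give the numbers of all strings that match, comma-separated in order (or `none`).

1, 4, 7

1. "xyyxyyxyyxyy" → match
2. "yx" → no match
3 → no match
4. "x" → match
5. "xx" → no match
6. "xxyyyxyyyxy" → no match
7 → match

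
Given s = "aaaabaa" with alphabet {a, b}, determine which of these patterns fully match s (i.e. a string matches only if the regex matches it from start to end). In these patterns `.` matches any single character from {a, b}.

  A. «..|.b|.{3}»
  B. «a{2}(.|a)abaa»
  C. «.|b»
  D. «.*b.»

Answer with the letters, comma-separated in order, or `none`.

A → no match
B → match
C → no match
D → no match

B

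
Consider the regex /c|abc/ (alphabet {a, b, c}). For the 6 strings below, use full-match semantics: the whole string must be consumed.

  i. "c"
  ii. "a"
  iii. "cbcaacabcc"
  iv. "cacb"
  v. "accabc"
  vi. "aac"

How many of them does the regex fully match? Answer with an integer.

1

i. "c" → match
ii. "a" → no match
iii. "cbcaacabcc" → no match
iv. "cacb" → no match
v. "accabc" → no match
vi. "aac" → no match
Total matched: 1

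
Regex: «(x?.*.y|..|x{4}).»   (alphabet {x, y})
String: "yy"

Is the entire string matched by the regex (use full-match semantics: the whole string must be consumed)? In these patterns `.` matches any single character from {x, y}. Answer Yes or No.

No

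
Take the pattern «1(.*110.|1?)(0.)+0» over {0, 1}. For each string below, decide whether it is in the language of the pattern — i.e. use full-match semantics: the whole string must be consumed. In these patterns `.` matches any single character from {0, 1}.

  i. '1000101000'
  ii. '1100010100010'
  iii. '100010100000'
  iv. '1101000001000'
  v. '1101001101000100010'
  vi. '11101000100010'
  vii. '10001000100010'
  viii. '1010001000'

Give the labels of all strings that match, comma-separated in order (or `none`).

i. '1000101000' → match
ii → match
iii. '100010100000' → match
iv → match
v → match
vi → match
vii → match
viii. '1010001000' → match

i, ii, iii, iv, v, vi, vii, viii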